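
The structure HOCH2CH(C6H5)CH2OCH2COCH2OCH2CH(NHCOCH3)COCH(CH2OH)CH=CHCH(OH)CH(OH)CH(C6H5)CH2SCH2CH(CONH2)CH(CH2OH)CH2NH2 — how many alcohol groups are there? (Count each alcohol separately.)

5

Taking each segment in turn:
  HOCH2: HO– on an sp³ carbon → alcohol.
  CH(C6H5): pendant –C6H5: benzene ring → arene.
  CH2OCH2: C–O–C with sp³ carbons on both sides and no adjacent C=O → ether.
  CO: –C(=O)– with carbon on both sides → ketone.
  CH2OCH2: C–O–C with sp³ carbons on both sides and no adjacent C=O → ether.
  CH(NHCOCH3): pendant –NHC(=O)CH3: N bonded to a carbonyl → amide (not amine).
  CO: –C(=O)– with carbon on both sides → ketone.
  CH(CH2OH): pendant –CH2OH on an sp³ backbone C → alcohol.
  CH=CH: C=C double bond → alkene.
  CH(OH): –OH on an sp³ carbon → alcohol (secondary).
  CH(OH): –OH on an sp³ carbon → alcohol (secondary).
  CH(C6H5): pendant –C6H5: benzene ring → arene.
  CH2SCH2: C–S–C linkage → sulfide (thioether).
  CH(CONH2): pendant –CONH2: carbonyl C bonded to C and N → amide.
  CH(CH2OH): pendant –CH2OH on an sp³ backbone C → alcohol.
  CH2NH2: –NH2 on an sp³ carbon with no adjacent C=O → amine.
Alcohol appears at: HOCH2, CH(CH2OH), CH(OH), CH(OH), CH(CH2OH) → 5.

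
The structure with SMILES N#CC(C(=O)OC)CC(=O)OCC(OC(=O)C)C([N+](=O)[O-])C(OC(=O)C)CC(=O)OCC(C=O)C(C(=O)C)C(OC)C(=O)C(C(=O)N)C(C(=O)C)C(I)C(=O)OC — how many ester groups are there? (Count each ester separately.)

Taking each segment in turn:
  N≡C: N≡C–: carbon triple-bonded to nitrogen → nitrile.
  CH(COOCH3): pendant –COOCH3: carbonyl C bonded to C and –OCH3 → ester.
  CH2COOCH2: –C(=O)–O–C with C on the carbonyl side → ester.
  CH(OCOCH3): pendant –OC(=O)CH3: an acyloxy group → ester.
  CH(NO2): –NO2 on an sp³ carbon → nitro (the N=O is not a carbonyl).
  CH(OCOCH3): pendant –OC(=O)CH3: an acyloxy group → ester.
  CH2COOCH2: –C(=O)–O–C with C on the carbonyl side → ester.
  CH(CHO): pendant –CHO: carbonyl C bonded to C and H → aldehyde.
  CH(COCH3): pendant –COCH3: carbonyl C bonded to two carbons → ketone.
  CH(OCH3): pendant –OCH3: C–O–C with sp³ C, no adjacent C=O → ether.
  CO: –C(=O)– with carbon on both sides → ketone.
  CH(CONH2): pendant –CONH2: carbonyl C bonded to C and N → amide.
  CH(COCH3): pendant –COCH3: carbonyl C bonded to two carbons → ketone.
  CH(I): halogen on an sp³ carbon → alkyl halide.
  COOCH3: –C(=O)OCH3: carbonyl C bonded to C and to –OCH3 → ester (not ketone + ether).
Ester appears at: CH(COOCH3), CH2COOCH2, CH(OCOCH3), CH(OCOCH3), CH2COOCH2, COOCH3 → 6.

6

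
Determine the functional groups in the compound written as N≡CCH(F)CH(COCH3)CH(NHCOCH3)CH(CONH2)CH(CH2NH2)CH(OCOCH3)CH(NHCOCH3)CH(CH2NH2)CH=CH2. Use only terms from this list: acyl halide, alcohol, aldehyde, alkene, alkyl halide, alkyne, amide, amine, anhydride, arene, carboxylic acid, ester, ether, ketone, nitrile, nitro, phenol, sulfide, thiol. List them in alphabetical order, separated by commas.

alkene, alkyl halide, amide, amine, ester, ketone, nitrile

Working along the chain:
  N≡C: N≡C–: carbon triple-bonded to nitrogen → nitrile.
  CH(F): halogen on an sp³ carbon → alkyl halide.
  CH(COCH3): pendant –COCH3: carbonyl C bonded to two carbons → ketone.
  CH(NHCOCH3): pendant –NHC(=O)CH3: N bonded to a carbonyl → amide (not amine).
  CH(CONH2): pendant –CONH2: carbonyl C bonded to C and N → amide.
  CH(CH2NH2): pendant –CH2NH2: N on sp³ C, no adjacent C=O → amine.
  CH(OCOCH3): pendant –OC(=O)CH3: an acyloxy group → ester.
  CH(NHCOCH3): pendant –NHC(=O)CH3: N bonded to a carbonyl → amide (not amine).
  CH(CH2NH2): pendant –CH2NH2: N on sp³ C, no adjacent C=O → amine.
  CH=CH2: C=C double bond → alkene.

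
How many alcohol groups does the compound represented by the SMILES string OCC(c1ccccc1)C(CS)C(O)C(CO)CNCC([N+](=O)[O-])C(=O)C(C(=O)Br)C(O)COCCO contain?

Taking each segment in turn:
  HOCH2: HO– on an sp³ carbon → alcohol.
  CH(C6H5): pendant –C6H5: benzene ring → arene.
  CH(CH2SH): pendant –CH2SH → thiol.
  CH(OH): –OH on an sp³ carbon → alcohol (secondary).
  CH(CH2OH): pendant –CH2OH on an sp³ backbone C → alcohol.
  CH2NHCH2: C–N–C with sp³ carbons and no adjacent C=O → amine (secondary).
  CH(NO2): –NO2 on an sp³ carbon → nitro (the N=O is not a carbonyl).
  CO: –C(=O)– with carbon on both sides → ketone.
  CH(COBr): pendant –C(=O)X: carbonyl C bonded to C and halogen → acyl halide.
  CH(OH): –OH on an sp³ carbon → alcohol (secondary).
  CH2OCH2: C–O–C with sp³ carbons on both sides and no adjacent C=O → ether.
  CH2OH: –OH on an sp³ carbon → alcohol.
Alcohol appears at: HOCH2, CH(OH), CH(CH2OH), CH(OH), CH2OH → 5.

5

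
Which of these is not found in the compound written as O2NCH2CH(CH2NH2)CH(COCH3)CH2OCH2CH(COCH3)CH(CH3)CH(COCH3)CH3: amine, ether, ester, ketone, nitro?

ester

nitro: present (O2NCH2 — –NO2 on carbon → nitro group).
ether: present (CH2OCH2 — C–O–C with sp³ carbons on both sides and no adjacent C=O → ether).
amine: present (CH(CH2NH2) — pendant –CH2NH2: N on sp³ C, no adjacent C=O → amine).
ketone: present (CH(COCH3) — pendant –COCH3: carbonyl C bonded to two carbons → ketone).
ester: no segment matches this pattern.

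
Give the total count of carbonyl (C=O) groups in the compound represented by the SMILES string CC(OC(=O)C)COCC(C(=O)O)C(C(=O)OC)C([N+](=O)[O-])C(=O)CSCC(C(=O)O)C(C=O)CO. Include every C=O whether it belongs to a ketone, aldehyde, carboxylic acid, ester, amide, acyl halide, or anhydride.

6

CH(OCOCH3): ester, 1 C=O (running total 1).
CH(COOH): carboxylic acid, 1 C=O (running total 2).
CH(COOCH3): ester, 1 C=O (running total 3).
CO: ketone, 1 C=O (running total 4).
CH(COOH): carboxylic acid, 1 C=O (running total 5).
CH(CHO): aldehyde, 1 C=O (running total 6).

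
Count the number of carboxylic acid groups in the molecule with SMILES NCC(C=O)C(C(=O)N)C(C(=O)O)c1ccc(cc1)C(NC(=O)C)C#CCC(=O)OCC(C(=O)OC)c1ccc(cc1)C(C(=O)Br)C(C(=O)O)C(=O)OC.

Taking each segment in turn:
  H2NCH2: –NH2 on an sp³ carbon with no adjacent C=O → amine.
  CH(CHO): pendant –CHO: carbonyl C bonded to C and H → aldehyde.
  CH(CONH2): pendant –CONH2: carbonyl C bonded to C and N → amide.
  CH(COOH): pendant –COOH: carbonyl C bonded to C and –OH → carboxylic acid.
  C6H4: para-disubstituted benzene ring → arene.
  CH(NHCOCH3): pendant –NHC(=O)CH3: N bonded to a carbonyl → amide (not amine).
  C≡C: C≡C triple bond → alkyne.
  CH2COOCH2: –C(=O)–O–C with C on the carbonyl side → ester.
  CH(COOCH3): pendant –COOCH3: carbonyl C bonded to C and –OCH3 → ester.
  C6H4: para-disubstituted benzene ring → arene.
  CH(COBr): pendant –C(=O)X: carbonyl C bonded to C and halogen → acyl halide.
  CH(COOH): pendant –COOH: carbonyl C bonded to C and –OH → carboxylic acid.
  COOCH3: –C(=O)OCH3: carbonyl C bonded to C and to –OCH3 → ester (not ketone + ether).
Carboxylic acid appears at: CH(COOH), CH(COOH) → 2.

2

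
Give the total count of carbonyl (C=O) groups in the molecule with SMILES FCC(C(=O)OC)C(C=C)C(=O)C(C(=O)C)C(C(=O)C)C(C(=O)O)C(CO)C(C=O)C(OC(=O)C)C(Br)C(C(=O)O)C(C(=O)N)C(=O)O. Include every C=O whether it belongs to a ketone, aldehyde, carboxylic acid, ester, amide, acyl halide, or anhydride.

CH(COOCH3): ester, 1 C=O (running total 1).
CO: ketone, 1 C=O (running total 2).
CH(COCH3): ketone, 1 C=O (running total 3).
CH(COCH3): ketone, 1 C=O (running total 4).
CH(COOH): carboxylic acid, 1 C=O (running total 5).
CH(CHO): aldehyde, 1 C=O (running total 6).
CH(OCOCH3): ester, 1 C=O (running total 7).
CH(COOH): carboxylic acid, 1 C=O (running total 8).
CH(CONH2): amide, 1 C=O (running total 9).
COOH: carboxylic acid, 1 C=O (running total 10).

10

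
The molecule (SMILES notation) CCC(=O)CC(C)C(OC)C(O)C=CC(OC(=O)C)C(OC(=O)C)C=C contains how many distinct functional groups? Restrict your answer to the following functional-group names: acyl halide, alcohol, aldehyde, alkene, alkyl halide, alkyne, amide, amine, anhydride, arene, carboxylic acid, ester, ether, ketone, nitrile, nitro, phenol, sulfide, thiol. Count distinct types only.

5

–C(=O)– with carbon on both sides → ketone.
pendant –OCH3: C–O–C with sp³ C, no adjacent C=O → ether.
–OH on an sp³ carbon → alcohol (secondary).
C=C double bond → alkene.
pendant –OC(=O)CH3: an acyloxy group → ester.
pendant –OC(=O)CH3: an acyloxy group → ester.
C=C double bond → alkene.
Distinct types present: alcohol, alkene, ester, ether, ketone.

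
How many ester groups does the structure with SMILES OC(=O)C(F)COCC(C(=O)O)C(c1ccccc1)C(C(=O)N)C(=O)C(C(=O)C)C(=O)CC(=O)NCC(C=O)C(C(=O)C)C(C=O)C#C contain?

Taking each segment in turn:
  HOOC: –COOH: carbonyl C bonded to –OH and C → carboxylic acid (the –OH is not a separate alcohol).
  CH(F): halogen on an sp³ carbon → alkyl halide.
  CH2OCH2: C–O–C with sp³ carbons on both sides and no adjacent C=O → ether.
  CH(COOH): pendant –COOH: carbonyl C bonded to C and –OH → carboxylic acid.
  CH(C6H5): pendant –C6H5: benzene ring → arene.
  CH(CONH2): pendant –CONH2: carbonyl C bonded to C and N → amide.
  CO: –C(=O)– with carbon on both sides → ketone.
  CH(COCH3): pendant –COCH3: carbonyl C bonded to two carbons → ketone.
  CO: –C(=O)– with carbon on both sides → ketone.
  CH2CONHCH2: –C(=O)–N– linkage → amide (the N is not an amine).
  CH(CHO): pendant –CHO: carbonyl C bonded to C and H → aldehyde.
  CH(COCH3): pendant –COCH3: carbonyl C bonded to two carbons → ketone.
  CH(CHO): pendant –CHO: carbonyl C bonded to C and H → aldehyde.
  C≡CH: C≡C triple bond → alkyne.
No segment is a ester: HOOC is carboxylic acid, not ester; CH2OCH2 is ether, not ester; CH(COOH) is carboxylic acid, not ester. → 0.

0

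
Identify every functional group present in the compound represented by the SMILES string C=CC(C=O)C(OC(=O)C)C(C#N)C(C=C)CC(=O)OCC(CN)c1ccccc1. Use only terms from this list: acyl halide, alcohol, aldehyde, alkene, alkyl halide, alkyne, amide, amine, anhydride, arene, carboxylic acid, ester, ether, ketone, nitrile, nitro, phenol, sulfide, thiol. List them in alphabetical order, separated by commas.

C=C double bond → alkene.
pendant –CHO: carbonyl C bonded to C and H → aldehyde.
pendant –OC(=O)CH3: an acyloxy group → ester.
pendant –C≡N: nitrile.
pendant –CH=CH2: C=C double bond → alkene.
–C(=O)–O–C with C on the carbonyl side → ester.
pendant –CH2NH2: N on sp³ C, no adjacent C=O → amine.
–C6H5 phenyl ring → arene.

aldehyde, alkene, amine, arene, ester, nitrile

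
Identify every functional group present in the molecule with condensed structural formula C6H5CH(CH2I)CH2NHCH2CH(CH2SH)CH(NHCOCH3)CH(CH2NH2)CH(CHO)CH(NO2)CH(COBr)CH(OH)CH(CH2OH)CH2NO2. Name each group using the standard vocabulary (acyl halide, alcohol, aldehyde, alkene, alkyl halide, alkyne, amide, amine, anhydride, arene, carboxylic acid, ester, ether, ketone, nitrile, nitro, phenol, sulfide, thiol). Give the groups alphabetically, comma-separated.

acyl halide, alcohol, aldehyde, alkyl halide, amide, amine, arene, nitro, thiol

Taking each segment in turn:
  C6H5: C6H5– phenyl ring → arene.
  CH(CH2I): pendant –CH2X: halogen on sp³ carbon → alkyl halide.
  CH2NHCH2: C–N–C with sp³ carbons and no adjacent C=O → amine (secondary).
  CH(CH2SH): pendant –CH2SH → thiol.
  CH(NHCOCH3): pendant –NHC(=O)CH3: N bonded to a carbonyl → amide (not amine).
  CH(CH2NH2): pendant –CH2NH2: N on sp³ C, no adjacent C=O → amine.
  CH(CHO): pendant –CHO: carbonyl C bonded to C and H → aldehyde.
  CH(NO2): –NO2 on an sp³ carbon → nitro (the N=O is not a carbonyl).
  CH(COBr): pendant –C(=O)X: carbonyl C bonded to C and halogen → acyl halide.
  CH(OH): –OH on an sp³ carbon → alcohol (secondary).
  CH(CH2OH): pendant –CH2OH on an sp³ backbone C → alcohol.
  CH2NO2: –NO2 on carbon → nitro group.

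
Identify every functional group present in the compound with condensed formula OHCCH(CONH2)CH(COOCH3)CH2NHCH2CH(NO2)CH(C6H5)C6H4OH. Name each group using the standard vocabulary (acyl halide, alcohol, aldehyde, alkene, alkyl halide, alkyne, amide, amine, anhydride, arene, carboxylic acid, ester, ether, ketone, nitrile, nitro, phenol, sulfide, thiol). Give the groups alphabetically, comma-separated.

Taking each segment in turn:
  OHC: terminal –CHO: carbonyl C bonded to H and C → aldehyde.
  CH(CONH2): pendant –CONH2: carbonyl C bonded to C and N → amide.
  CH(COOCH3): pendant –COOCH3: carbonyl C bonded to C and –OCH3 → ester.
  CH2NHCH2: C–N–C with sp³ carbons and no adjacent C=O → amine (secondary).
  CH(NO2): –NO2 on an sp³ carbon → nitro (the N=O is not a carbonyl).
  CH(C6H5): pendant –C6H5: benzene ring → arene.
  C6H4OH: –OH attached directly to an aromatic ring → phenol (not alcohol); the ring itself is an arene.

aldehyde, amide, amine, arene, ester, nitro, phenol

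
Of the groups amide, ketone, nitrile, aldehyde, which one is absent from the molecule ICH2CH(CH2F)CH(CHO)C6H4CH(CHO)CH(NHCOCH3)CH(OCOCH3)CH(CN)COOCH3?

aldehyde: present (CH(CHO) — pendant –CHO: carbonyl C bonded to C and H → aldehyde).
nitrile: present (CH(CN) — pendant –C≡N: nitrile).
amide: present (CH(NHCOCH3) — pendant –NHC(=O)CH3: N bonded to a carbonyl → amide (not amine)).
ketone: absent. In each of CH(OCOCH3) and COOCH3, the C=O is bonded to an –O–C group, which defines an ester, not a ketone. In CH(NHCOCH3), the C=O is bonded to nitrogen, which defines an amide, not a ketone. In CH(CHO), the carbonyl carbon carries an H, so it is an aldehyde, not a ketone.

ketone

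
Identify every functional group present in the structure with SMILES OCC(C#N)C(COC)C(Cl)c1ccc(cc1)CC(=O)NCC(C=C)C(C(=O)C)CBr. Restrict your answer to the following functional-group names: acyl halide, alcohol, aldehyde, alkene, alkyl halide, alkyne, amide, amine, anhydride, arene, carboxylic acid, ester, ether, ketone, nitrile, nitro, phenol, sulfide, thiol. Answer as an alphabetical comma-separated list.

HO– on an sp³ carbon → alcohol.
pendant –C≡N: nitrile.
pendant –CH2OCH3: C–O–C linkage → ether.
halogen on an sp³ carbon → alkyl halide.
para-disubstituted benzene ring → arene.
–C(=O)–N– linkage → amide (the N is not an amine).
pendant –CH=CH2: C=C double bond → alkene.
pendant –COCH3: carbonyl C bonded to two carbons → ketone.
halogen on an sp³ carbon → alkyl halide.

alcohol, alkene, alkyl halide, amide, arene, ether, ketone, nitrile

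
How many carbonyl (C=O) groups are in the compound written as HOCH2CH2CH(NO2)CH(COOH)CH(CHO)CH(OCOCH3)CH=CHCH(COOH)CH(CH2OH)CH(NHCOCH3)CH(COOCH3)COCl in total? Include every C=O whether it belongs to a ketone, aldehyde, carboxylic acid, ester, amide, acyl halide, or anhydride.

CH(COOH): carboxylic acid, 1 C=O (running total 1).
CH(CHO): aldehyde, 1 C=O (running total 2).
CH(OCOCH3): ester, 1 C=O (running total 3).
CH(COOH): carboxylic acid, 1 C=O (running total 4).
CH(NHCOCH3): amide, 1 C=O (running total 5).
CH(COOCH3): ester, 1 C=O (running total 6).
COCl: acyl halide, 1 C=O (running total 7).

7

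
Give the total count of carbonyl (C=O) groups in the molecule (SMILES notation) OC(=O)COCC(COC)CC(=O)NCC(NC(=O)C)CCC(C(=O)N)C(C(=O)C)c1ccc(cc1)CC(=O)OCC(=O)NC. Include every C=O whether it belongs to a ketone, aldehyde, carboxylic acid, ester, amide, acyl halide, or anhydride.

7

HOOC: carboxylic acid, 1 C=O (running total 1).
CH2CONHCH2: amide, 1 C=O (running total 2).
CH(NHCOCH3): amide, 1 C=O (running total 3).
CH(CONH2): amide, 1 C=O (running total 4).
CH(COCH3): ketone, 1 C=O (running total 5).
CH2COOCH2: ester, 1 C=O (running total 6).
CONHCH3: amide, 1 C=O (running total 7).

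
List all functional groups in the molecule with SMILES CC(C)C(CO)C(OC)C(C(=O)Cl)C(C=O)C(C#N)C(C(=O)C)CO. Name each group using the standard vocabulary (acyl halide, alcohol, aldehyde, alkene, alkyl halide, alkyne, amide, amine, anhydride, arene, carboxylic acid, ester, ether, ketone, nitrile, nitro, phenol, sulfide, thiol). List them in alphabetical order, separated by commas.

pendant –CH2OH on an sp³ backbone C → alcohol.
pendant –OCH3: C–O–C with sp³ C, no adjacent C=O → ether.
pendant –C(=O)X: carbonyl C bonded to C and halogen → acyl halide.
pendant –CHO: carbonyl C bonded to C and H → aldehyde.
pendant –C≡N: nitrile.
pendant –COCH3: carbonyl C bonded to two carbons → ketone.
–OH on an sp³ carbon → alcohol.

acyl halide, alcohol, aldehyde, ether, ketone, nitrile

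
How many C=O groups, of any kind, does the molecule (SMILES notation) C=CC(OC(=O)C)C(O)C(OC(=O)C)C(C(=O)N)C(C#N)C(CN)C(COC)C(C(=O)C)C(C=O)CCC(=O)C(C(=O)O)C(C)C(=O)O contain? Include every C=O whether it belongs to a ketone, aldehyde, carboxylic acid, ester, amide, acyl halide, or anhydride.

CH(OCOCH3): ester, 1 C=O (running total 1).
CH(OCOCH3): ester, 1 C=O (running total 2).
CH(CONH2): amide, 1 C=O (running total 3).
CH(COCH3): ketone, 1 C=O (running total 4).
CH(CHO): aldehyde, 1 C=O (running total 5).
CO: ketone, 1 C=O (running total 6).
CH(COOH): carboxylic acid, 1 C=O (running total 7).
COOH: carboxylic acid, 1 C=O (running total 8).

8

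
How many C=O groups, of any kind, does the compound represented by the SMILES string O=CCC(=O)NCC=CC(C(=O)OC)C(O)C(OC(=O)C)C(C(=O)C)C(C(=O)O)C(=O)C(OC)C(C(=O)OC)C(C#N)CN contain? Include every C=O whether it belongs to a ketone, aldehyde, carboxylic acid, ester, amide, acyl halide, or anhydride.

8

OHC: aldehyde, 1 C=O (running total 1).
CH2CONHCH2: amide, 1 C=O (running total 2).
CH(COOCH3): ester, 1 C=O (running total 3).
CH(OCOCH3): ester, 1 C=O (running total 4).
CH(COCH3): ketone, 1 C=O (running total 5).
CH(COOH): carboxylic acid, 1 C=O (running total 6).
CO: ketone, 1 C=O (running total 7).
CH(COOCH3): ester, 1 C=O (running total 8).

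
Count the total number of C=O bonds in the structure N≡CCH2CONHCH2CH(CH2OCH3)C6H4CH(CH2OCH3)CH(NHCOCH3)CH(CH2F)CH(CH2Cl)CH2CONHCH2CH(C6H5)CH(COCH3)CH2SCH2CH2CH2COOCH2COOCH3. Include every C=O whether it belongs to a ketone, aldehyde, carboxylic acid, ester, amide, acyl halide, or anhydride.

CH2CONHCH2: amide, 1 C=O (running total 1).
CH(NHCOCH3): amide, 1 C=O (running total 2).
CH2CONHCH2: amide, 1 C=O (running total 3).
CH(COCH3): ketone, 1 C=O (running total 4).
CH2COOCH2: ester, 1 C=O (running total 5).
COOCH3: ester, 1 C=O (running total 6).

6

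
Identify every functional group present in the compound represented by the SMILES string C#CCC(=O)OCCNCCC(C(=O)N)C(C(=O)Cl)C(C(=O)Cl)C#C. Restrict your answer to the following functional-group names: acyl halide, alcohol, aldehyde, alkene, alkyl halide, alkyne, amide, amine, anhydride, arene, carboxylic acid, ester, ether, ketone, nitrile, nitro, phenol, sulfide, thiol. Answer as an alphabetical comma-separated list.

Reading the structure from left to right:
  HC≡C: C≡C triple bond → alkyne.
  CH2COOCH2: –C(=O)–O–C with C on the carbonyl side → ester.
  CH2NHCH2: C–N–C with sp³ carbons and no adjacent C=O → amine (secondary).
  CH(CONH2): pendant –CONH2: carbonyl C bonded to C and N → amide.
  CH(COCl): pendant –C(=O)X: carbonyl C bonded to C and halogen → acyl halide.
  CH(COCl): pendant –C(=O)X: carbonyl C bonded to C and halogen → acyl halide.
  C≡CH: C≡C triple bond → alkyne.

acyl halide, alkyne, amide, amine, ester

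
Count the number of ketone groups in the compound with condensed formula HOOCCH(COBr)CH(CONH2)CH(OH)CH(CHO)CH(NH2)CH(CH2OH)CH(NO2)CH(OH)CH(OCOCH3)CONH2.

0

–COOH: carbonyl C bonded to –OH and C → carboxylic acid (the –OH is not a separate alcohol).
pendant –C(=O)X: carbonyl C bonded to C and halogen → acyl halide.
pendant –CONH2: carbonyl C bonded to C and N → amide.
–OH on an sp³ carbon → alcohol (secondary).
pendant –CHO: carbonyl C bonded to C and H → aldehyde.
–NH2 on an sp³ carbon with no adjacent C=O → amine.
pendant –CH2OH on an sp³ backbone C → alcohol.
–NO2 on an sp³ carbon → nitro (the N=O is not a carbonyl).
–OH on an sp³ carbon → alcohol (secondary).
pendant –OC(=O)CH3: an acyloxy group → ester.
–C(=O)NH2: carbonyl C bonded to C and to N → amide (the N is not a separate amine).
No segment is a ketone: HOOC is carboxylic acid, not ketone; CH(COBr) is acyl halide, not ketone; CH(CONH2) is amide, not ketone. → 0.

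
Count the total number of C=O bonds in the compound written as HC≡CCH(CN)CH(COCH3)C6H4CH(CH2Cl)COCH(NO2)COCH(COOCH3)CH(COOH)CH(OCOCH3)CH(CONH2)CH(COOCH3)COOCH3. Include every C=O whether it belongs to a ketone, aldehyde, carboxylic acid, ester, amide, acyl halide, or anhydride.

9

CH(COCH3): ketone, 1 C=O (running total 1).
CO: ketone, 1 C=O (running total 2).
CO: ketone, 1 C=O (running total 3).
CH(COOCH3): ester, 1 C=O (running total 4).
CH(COOH): carboxylic acid, 1 C=O (running total 5).
CH(OCOCH3): ester, 1 C=O (running total 6).
CH(CONH2): amide, 1 C=O (running total 7).
CH(COOCH3): ester, 1 C=O (running total 8).
COOCH3: ester, 1 C=O (running total 9).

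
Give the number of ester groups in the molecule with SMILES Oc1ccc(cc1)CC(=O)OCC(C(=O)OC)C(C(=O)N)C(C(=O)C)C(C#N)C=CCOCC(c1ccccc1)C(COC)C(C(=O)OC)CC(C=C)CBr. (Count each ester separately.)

3

Taking each segment in turn:
  HOC6H4: –OH attached directly to an aromatic ring → phenol (not alcohol); the ring itself is an arene.
  CH2COOCH2: –C(=O)–O–C with C on the carbonyl side → ester.
  CH(COOCH3): pendant –COOCH3: carbonyl C bonded to C and –OCH3 → ester.
  CH(CONH2): pendant –CONH2: carbonyl C bonded to C and N → amide.
  CH(COCH3): pendant –COCH3: carbonyl C bonded to two carbons → ketone.
  CH(CN): pendant –C≡N: nitrile.
  CH=CH: C=C double bond → alkene.
  CH2OCH2: C–O–C with sp³ carbons on both sides and no adjacent C=O → ether.
  CH(C6H5): pendant –C6H5: benzene ring → arene.
  CH(CH2OCH3): pendant –CH2OCH3: C–O–C linkage → ether.
  CH(COOCH3): pendant –COOCH3: carbonyl C bonded to C and –OCH3 → ester.
  CH(CH=CH2): pendant –CH=CH2: C=C double bond → alkene.
  CH2Br: halogen on an sp³ carbon → alkyl halide.
Ester appears at: CH2COOCH2, CH(COOCH3), CH(COOCH3) → 3.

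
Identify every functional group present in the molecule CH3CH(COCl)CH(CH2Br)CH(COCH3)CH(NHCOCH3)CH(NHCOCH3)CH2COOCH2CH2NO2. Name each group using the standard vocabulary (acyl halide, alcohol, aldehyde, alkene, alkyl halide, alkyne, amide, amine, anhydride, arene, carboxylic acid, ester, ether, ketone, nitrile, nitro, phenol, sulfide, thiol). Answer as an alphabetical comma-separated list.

Taking each segment in turn:
  CH(COCl): pendant –C(=O)X: carbonyl C bonded to C and halogen → acyl halide.
  CH(CH2Br): pendant –CH2X: halogen on sp³ carbon → alkyl halide.
  CH(COCH3): pendant –COCH3: carbonyl C bonded to two carbons → ketone.
  CH(NHCOCH3): pendant –NHC(=O)CH3: N bonded to a carbonyl → amide (not amine).
  CH(NHCOCH3): pendant –NHC(=O)CH3: N bonded to a carbonyl → amide (not amine).
  CH2COOCH2: –C(=O)–O–C with C on the carbonyl side → ester.
  CH2NO2: –NO2 on carbon → nitro group.

acyl halide, alkyl halide, amide, ester, ketone, nitro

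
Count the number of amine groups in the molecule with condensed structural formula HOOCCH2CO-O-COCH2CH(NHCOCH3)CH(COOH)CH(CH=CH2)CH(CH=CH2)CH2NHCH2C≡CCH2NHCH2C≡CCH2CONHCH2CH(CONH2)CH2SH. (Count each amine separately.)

2

–COOH: carbonyl C bonded to –OH and C → carboxylic acid (the –OH is not a separate alcohol).
two acyl groups sharing one oxygen, –C(=O)–O–C(=O)– → anhydride.
pendant –NHC(=O)CH3: N bonded to a carbonyl → amide (not amine).
pendant –COOH: carbonyl C bonded to C and –OH → carboxylic acid.
pendant –CH=CH2: C=C double bond → alkene.
pendant –CH=CH2: C=C double bond → alkene.
C–N–C with sp³ carbons and no adjacent C=O → amine (secondary).
C≡C triple bond → alkyne.
C–N–C with sp³ carbons and no adjacent C=O → amine (secondary).
C≡C triple bond → alkyne.
–C(=O)–N– linkage → amide (the N is not an amine).
pendant –CONH2: carbonyl C bonded to C and N → amide.
–SH on an sp³ carbon → thiol.
Amine appears at: CH2NHCH2, CH2NHCH2 → 2.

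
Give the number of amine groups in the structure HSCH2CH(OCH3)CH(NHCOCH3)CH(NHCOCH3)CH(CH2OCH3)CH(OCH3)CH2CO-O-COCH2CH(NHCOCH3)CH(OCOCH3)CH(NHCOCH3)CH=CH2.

0

Working along the chain:
  HSCH2: –SH on an sp³ carbon → thiol.
  CH(OCH3): pendant –OCH3: C–O–C with sp³ C, no adjacent C=O → ether.
  CH(NHCOCH3): pendant –NHC(=O)CH3: N bonded to a carbonyl → amide (not amine).
  CH(NHCOCH3): pendant –NHC(=O)CH3: N bonded to a carbonyl → amide (not amine).
  CH(CH2OCH3): pendant –CH2OCH3: C–O–C linkage → ether.
  CH(OCH3): pendant –OCH3: C–O–C with sp³ C, no adjacent C=O → ether.
  CH2CO-O-COCH2: two acyl groups sharing one oxygen, –C(=O)–O–C(=O)– → anhydride.
  CH(NHCOCH3): pendant –NHC(=O)CH3: N bonded to a carbonyl → amide (not amine).
  CH(OCOCH3): pendant –OC(=O)CH3: an acyloxy group → ester.
  CH(NHCOCH3): pendant –NHC(=O)CH3: N bonded to a carbonyl → amide (not amine).
  CH=CH2: C=C double bond → alkene.
No segment is a amine: CH(NHCOCH3) is amide, not amine; CH(NHCOCH3) is amide, not amine; CH(NHCOCH3) is amide, not amine. → 0.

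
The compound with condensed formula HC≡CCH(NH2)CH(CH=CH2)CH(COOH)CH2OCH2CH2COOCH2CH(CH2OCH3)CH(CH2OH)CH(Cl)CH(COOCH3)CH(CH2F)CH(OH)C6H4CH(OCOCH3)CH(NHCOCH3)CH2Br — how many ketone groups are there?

0

Working along the chain:
  HC≡C: C≡C triple bond → alkyne.
  CH(NH2): –NH2 on an sp³ carbon with no adjacent C=O → amine.
  CH(CH=CH2): pendant –CH=CH2: C=C double bond → alkene.
  CH(COOH): pendant –COOH: carbonyl C bonded to C and –OH → carboxylic acid.
  CH2OCH2: C–O–C with sp³ carbons on both sides and no adjacent C=O → ether.
  CH2COOCH2: –C(=O)–O–C with C on the carbonyl side → ester.
  CH(CH2OCH3): pendant –CH2OCH3: C–O–C linkage → ether.
  CH(CH2OH): pendant –CH2OH on an sp³ backbone C → alcohol.
  CH(Cl): halogen on an sp³ carbon → alkyl halide.
  CH(COOCH3): pendant –COOCH3: carbonyl C bonded to C and –OCH3 → ester.
  CH(CH2F): pendant –CH2X: halogen on sp³ carbon → alkyl halide.
  CH(OH): –OH on an sp³ carbon → alcohol (secondary).
  C6H4: para-disubstituted benzene ring → arene.
  CH(OCOCH3): pendant –OC(=O)CH3: an acyloxy group → ester.
  CH(NHCOCH3): pendant –NHC(=O)CH3: N bonded to a carbonyl → amide (not amine).
  CH2Br: halogen on an sp³ carbon → alkyl halide.
No segment is a ketone: CH(COOH) is carboxylic acid, not ketone; CH2COOCH2 is ester, not ketone; CH(COOCH3) is ester, not ketone. → 0.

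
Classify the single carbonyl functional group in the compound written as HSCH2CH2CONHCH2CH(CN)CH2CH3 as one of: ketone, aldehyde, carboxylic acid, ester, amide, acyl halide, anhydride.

amide

The carbonyl is in the CH2CONHCH2 segment: –C(=O)–N– linkage → amide (the N is not an amine).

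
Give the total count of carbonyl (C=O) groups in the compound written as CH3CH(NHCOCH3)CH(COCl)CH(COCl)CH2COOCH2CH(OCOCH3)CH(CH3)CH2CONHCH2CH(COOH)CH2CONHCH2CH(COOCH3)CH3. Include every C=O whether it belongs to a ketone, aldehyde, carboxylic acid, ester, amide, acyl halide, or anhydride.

9

CH(NHCOCH3): amide, 1 C=O (running total 1).
CH(COCl): acyl halide, 1 C=O (running total 2).
CH(COCl): acyl halide, 1 C=O (running total 3).
CH2COOCH2: ester, 1 C=O (running total 4).
CH(OCOCH3): ester, 1 C=O (running total 5).
CH2CONHCH2: amide, 1 C=O (running total 6).
CH(COOH): carboxylic acid, 1 C=O (running total 7).
CH2CONHCH2: amide, 1 C=O (running total 8).
CH(COOCH3): ester, 1 C=O (running total 9).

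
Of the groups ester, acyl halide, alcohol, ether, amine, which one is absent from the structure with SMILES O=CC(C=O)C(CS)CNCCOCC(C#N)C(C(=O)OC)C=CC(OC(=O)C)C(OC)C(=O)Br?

ether: present (CH2OCH2 — C–O–C with sp³ carbons on both sides and no adjacent C=O → ether).
acyl halide: present (COBr — –C(=O)Br: carbonyl C bonded to C and to a halogen → acyl halide (not alkyl halide)).
amine: present (CH2NHCH2 — C–N–C with sp³ carbons and no adjacent C=O → amine (secondary)).
ester: present (CH(COOCH3) — pendant –COOCH3: carbonyl C bonded to C and –OCH3 → ester).
alcohol: no segment matches this pattern.

alcohol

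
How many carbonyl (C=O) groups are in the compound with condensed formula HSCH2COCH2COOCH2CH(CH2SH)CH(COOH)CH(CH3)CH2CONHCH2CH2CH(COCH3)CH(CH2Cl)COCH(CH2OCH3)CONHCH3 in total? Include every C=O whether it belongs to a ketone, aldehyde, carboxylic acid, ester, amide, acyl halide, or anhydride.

CO: ketone, 1 C=O (running total 1).
CH2COOCH2: ester, 1 C=O (running total 2).
CH(COOH): carboxylic acid, 1 C=O (running total 3).
CH2CONHCH2: amide, 1 C=O (running total 4).
CH(COCH3): ketone, 1 C=O (running total 5).
CO: ketone, 1 C=O (running total 6).
CONHCH3: amide, 1 C=O (running total 7).

7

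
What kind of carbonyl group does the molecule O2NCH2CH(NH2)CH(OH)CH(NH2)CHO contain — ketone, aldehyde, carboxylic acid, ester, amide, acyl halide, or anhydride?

aldehyde

The carbonyl is in the CHO segment: terminal –CHO: carbonyl C bonded to H and C → aldehyde.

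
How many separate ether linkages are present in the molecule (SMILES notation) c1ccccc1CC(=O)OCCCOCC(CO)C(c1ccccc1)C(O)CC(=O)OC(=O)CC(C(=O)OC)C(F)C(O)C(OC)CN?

Working along the chain:
  C6H5: C6H5– phenyl ring → arene.
  CH2COOCH2: –C(=O)–O–C with C on the carbonyl side → ester.
  CH2OCH2: C–O–C with sp³ carbons on both sides and no adjacent C=O → ether.
  CH(CH2OH): pendant –CH2OH on an sp³ backbone C → alcohol.
  CH(C6H5): pendant –C6H5: benzene ring → arene.
  CH(OH): –OH on an sp³ carbon → alcohol (secondary).
  CH2CO-O-COCH2: two acyl groups sharing one oxygen, –C(=O)–O–C(=O)– → anhydride.
  CH(COOCH3): pendant –COOCH3: carbonyl C bonded to C and –OCH3 → ester.
  CH(F): halogen on an sp³ carbon → alkyl halide.
  CH(OH): –OH on an sp³ carbon → alcohol (secondary).
  CH(OCH3): pendant –OCH3: C–O–C with sp³ C, no adjacent C=O → ether.
  CH2NH2: –NH2 on an sp³ carbon with no adjacent C=O → amine.
Ether appears at: CH2OCH2, CH(OCH3) → 2.

2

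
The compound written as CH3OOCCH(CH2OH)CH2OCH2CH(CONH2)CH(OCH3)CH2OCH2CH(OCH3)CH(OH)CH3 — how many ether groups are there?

CH3O–C(=O)–: carbonyl C bonded to C and to –OCH3 → ester (not ketone + ether).
pendant –CH2OH on an sp³ backbone C → alcohol.
C–O–C with sp³ carbons on both sides and no adjacent C=O → ether.
pendant –CONH2: carbonyl C bonded to C and N → amide.
pendant –OCH3: C–O–C with sp³ C, no adjacent C=O → ether.
C–O–C with sp³ carbons on both sides and no adjacent C=O → ether.
pendant –OCH3: C–O–C with sp³ C, no adjacent C=O → ether.
–OH on an sp³ carbon → alcohol (secondary).
Ether appears at: CH2OCH2, CH(OCH3), CH2OCH2, CH(OCH3) → 4.

4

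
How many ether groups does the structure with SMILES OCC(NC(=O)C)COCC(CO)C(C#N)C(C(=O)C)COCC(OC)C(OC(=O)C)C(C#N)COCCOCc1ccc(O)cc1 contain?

5

Taking each segment in turn:
  HOCH2: HO– on an sp³ carbon → alcohol.
  CH(NHCOCH3): pendant –NHC(=O)CH3: N bonded to a carbonyl → amide (not amine).
  CH2OCH2: C–O–C with sp³ carbons on both sides and no adjacent C=O → ether.
  CH(CH2OH): pendant –CH2OH on an sp³ backbone C → alcohol.
  CH(CN): pendant –C≡N: nitrile.
  CH(COCH3): pendant –COCH3: carbonyl C bonded to two carbons → ketone.
  CH2OCH2: C–O–C with sp³ carbons on both sides and no adjacent C=O → ether.
  CH(OCH3): pendant –OCH3: C–O–C with sp³ C, no adjacent C=O → ether.
  CH(OCOCH3): pendant –OC(=O)CH3: an acyloxy group → ester.
  CH(CN): pendant –C≡N: nitrile.
  CH2OCH2: C–O–C with sp³ carbons on both sides and no adjacent C=O → ether.
  CH2OCH2: C–O–C with sp³ carbons on both sides and no adjacent C=O → ether.
  C6H4OH: –OH attached directly to an aromatic ring → phenol (not alcohol); the ring itself is an arene.
Ether appears at: CH2OCH2, CH2OCH2, CH(OCH3), CH2OCH2, CH2OCH2 → 5.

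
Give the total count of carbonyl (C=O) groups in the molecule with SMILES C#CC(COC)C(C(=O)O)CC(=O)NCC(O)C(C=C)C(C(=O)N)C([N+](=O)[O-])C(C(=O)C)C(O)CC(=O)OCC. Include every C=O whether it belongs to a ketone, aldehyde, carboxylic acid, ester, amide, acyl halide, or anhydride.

CH(COOH): carboxylic acid, 1 C=O (running total 1).
CH2CONHCH2: amide, 1 C=O (running total 2).
CH(CONH2): amide, 1 C=O (running total 3).
CH(COCH3): ketone, 1 C=O (running total 4).
COOCH2CH3: ester, 1 C=O (running total 5).

5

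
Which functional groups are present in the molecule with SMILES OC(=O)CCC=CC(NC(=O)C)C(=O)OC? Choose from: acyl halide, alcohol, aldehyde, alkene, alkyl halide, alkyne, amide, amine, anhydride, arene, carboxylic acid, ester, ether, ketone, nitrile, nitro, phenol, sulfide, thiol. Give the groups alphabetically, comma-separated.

alkene, amide, carboxylic acid, ester

–COOH: carbonyl C bonded to –OH and C → carboxylic acid (the –OH is not a separate alcohol).
C=C double bond → alkene.
pendant –NHC(=O)CH3: N bonded to a carbonyl → amide (not amine).
–C(=O)OCH3: carbonyl C bonded to C and to –OCH3 → ester (not ketone + ether).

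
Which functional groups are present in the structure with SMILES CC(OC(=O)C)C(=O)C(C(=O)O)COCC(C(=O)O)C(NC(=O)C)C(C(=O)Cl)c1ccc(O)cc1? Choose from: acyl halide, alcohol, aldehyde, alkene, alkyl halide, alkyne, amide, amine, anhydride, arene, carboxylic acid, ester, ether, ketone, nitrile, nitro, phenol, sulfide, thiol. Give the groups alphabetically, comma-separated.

acyl halide, amide, arene, carboxylic acid, ester, ether, ketone, phenol

pendant –OC(=O)CH3: an acyloxy group → ester.
–C(=O)– with carbon on both sides → ketone.
pendant –COOH: carbonyl C bonded to C and –OH → carboxylic acid.
C–O–C with sp³ carbons on both sides and no adjacent C=O → ether.
pendant –COOH: carbonyl C bonded to C and –OH → carboxylic acid.
pendant –NHC(=O)CH3: N bonded to a carbonyl → amide (not amine).
pendant –C(=O)X: carbonyl C bonded to C and halogen → acyl halide.
–OH attached directly to an aromatic ring → phenol (not alcohol); the ring itself is an arene.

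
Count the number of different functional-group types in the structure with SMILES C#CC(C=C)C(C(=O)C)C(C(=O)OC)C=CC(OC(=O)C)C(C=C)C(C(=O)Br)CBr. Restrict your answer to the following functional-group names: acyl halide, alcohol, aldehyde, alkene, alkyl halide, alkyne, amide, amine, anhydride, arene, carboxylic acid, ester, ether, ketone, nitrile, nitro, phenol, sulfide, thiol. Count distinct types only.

6

Taking each segment in turn:
  HC≡C: C≡C triple bond → alkyne.
  CH(CH=CH2): pendant –CH=CH2: C=C double bond → alkene.
  CH(COCH3): pendant –COCH3: carbonyl C bonded to two carbons → ketone.
  CH(COOCH3): pendant –COOCH3: carbonyl C bonded to C and –OCH3 → ester.
  CH=CH: C=C double bond → alkene.
  CH(OCOCH3): pendant –OC(=O)CH3: an acyloxy group → ester.
  CH(CH=CH2): pendant –CH=CH2: C=C double bond → alkene.
  CH(COBr): pendant –C(=O)X: carbonyl C bonded to C and halogen → acyl halide.
  CH2Br: halogen on an sp³ carbon → alkyl halide.
Distinct types present: acyl halide, alkene, alkyl halide, alkyne, ester, ketone.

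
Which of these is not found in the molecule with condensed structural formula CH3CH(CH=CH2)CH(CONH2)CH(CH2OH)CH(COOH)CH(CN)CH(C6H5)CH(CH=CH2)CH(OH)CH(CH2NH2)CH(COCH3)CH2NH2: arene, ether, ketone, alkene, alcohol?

ether

ketone: present (CH(COCH3) — pendant –COCH3: carbonyl C bonded to two carbons → ketone).
alkene: present (CH(CH=CH2) — pendant –CH=CH2: C=C double bond → alkene).
alcohol: present (CH(CH2OH) — pendant –CH2OH on an sp³ backbone C → alcohol).
arene: present (CH(C6H5) — pendant –C6H5: benzene ring → arene).
ether: no segment matches this pattern.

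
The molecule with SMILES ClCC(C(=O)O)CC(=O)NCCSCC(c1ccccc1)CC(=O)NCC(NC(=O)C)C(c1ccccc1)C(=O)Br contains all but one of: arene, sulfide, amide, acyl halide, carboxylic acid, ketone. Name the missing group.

arene: present (CH(C6H5) — pendant –C6H5: benzene ring → arene).
amide: present (CH2CONHCH2 — –C(=O)–N– linkage → amide (the N is not an amine)).
carboxylic acid: present (CH(COOH) — pendant –COOH: carbonyl C bonded to C and –OH → carboxylic acid).
acyl halide: present (COBr — –C(=O)Br: carbonyl C bonded to C and to a halogen → acyl halide (not alkyl halide)).
sulfide: present (CH2SCH2 — C–S–C linkage → sulfide (thioether)).
ketone: absent. In each of CH2CONHCH2 and CH(NHCOCH3), the C=O is bonded to nitrogen, which defines an amide, not a ketone. In CH(COOH), the C=O bears an –OH, making it a carboxylic acid rather than a ketone. In COBr, the C=O is bonded to a halogen, which defines an acyl halide, not a ketone.

ketone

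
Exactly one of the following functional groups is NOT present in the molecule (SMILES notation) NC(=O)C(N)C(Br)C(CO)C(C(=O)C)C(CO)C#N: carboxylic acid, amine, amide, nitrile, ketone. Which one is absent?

carboxylic acid

ketone: present (CH(COCH3) — pendant –COCH3: carbonyl C bonded to two carbons → ketone).
amide: present (H2NCO — –C(=O)NH2: carbonyl C bonded to C and to N → amide (the N is not a separate amine)).
nitrile: present (CN — –C≡N: carbon triple-bonded to nitrogen → nitrile).
amine: present (CH(NH2) — –NH2 on an sp³ carbon with no adjacent C=O → amine).
carboxylic acid: absent. In H2NCO, the carbonyl is bonded to nitrogen, not to –OH; that is an amide.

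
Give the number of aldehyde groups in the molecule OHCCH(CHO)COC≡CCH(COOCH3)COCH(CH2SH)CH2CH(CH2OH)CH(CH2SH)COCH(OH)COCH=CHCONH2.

2

terminal –CHO: carbonyl C bonded to H and C → aldehyde.
pendant –CHO: carbonyl C bonded to C and H → aldehyde.
–C(=O)– with carbon on both sides → ketone.
C≡C triple bond → alkyne.
pendant –COOCH3: carbonyl C bonded to C and –OCH3 → ester.
–C(=O)– with carbon on both sides → ketone.
pendant –CH2SH → thiol.
pendant –CH2OH on an sp³ backbone C → alcohol.
pendant –CH2SH → thiol.
–C(=O)– with carbon on both sides → ketone.
–OH on an sp³ carbon → alcohol (secondary).
–C(=O)– with carbon on both sides → ketone.
C=C double bond → alkene.
–C(=O)NH2: carbonyl C bonded to C and to N → amide (the N is not a separate amine).
Aldehyde appears at: OHC, CH(CHO) → 2.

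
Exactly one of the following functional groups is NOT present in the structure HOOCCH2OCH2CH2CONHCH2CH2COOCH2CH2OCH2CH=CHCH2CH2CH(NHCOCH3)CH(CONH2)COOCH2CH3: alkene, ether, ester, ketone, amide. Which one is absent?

ketone

alkene: present (CH=CH — C=C double bond → alkene).
amide: present (CH2CONHCH2 — –C(=O)–N– linkage → amide (the N is not an amine)).
ester: present (CH2COOCH2 — –C(=O)–O–C with C on the carbonyl side → ester).
ether: present (CH2OCH2 — C–O–C with sp³ carbons on both sides and no adjacent C=O → ether).
ketone: absent. In each of CH2COOCH2 and COOCH2CH3, the C=O is bonded to an –O–C group, which defines an ester, not a ketone. In each of CH2CONHCH2, CH(NHCOCH3) and CH(CONH2), the C=O is bonded to nitrogen, which defines an amide, not a ketone. In HOOC, the C=O bears an –OH, making it a carboxylic acid rather than a ketone.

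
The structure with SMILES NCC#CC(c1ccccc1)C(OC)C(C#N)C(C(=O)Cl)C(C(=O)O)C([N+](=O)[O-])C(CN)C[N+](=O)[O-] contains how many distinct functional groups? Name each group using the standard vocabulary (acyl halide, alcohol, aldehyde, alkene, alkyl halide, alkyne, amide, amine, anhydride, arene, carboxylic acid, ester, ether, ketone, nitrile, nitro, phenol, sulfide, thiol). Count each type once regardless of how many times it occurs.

8

Working along the chain:
  H2NCH2: –NH2 on an sp³ carbon with no adjacent C=O → amine.
  C≡C: C≡C triple bond → alkyne.
  CH(C6H5): pendant –C6H5: benzene ring → arene.
  CH(OCH3): pendant –OCH3: C–O–C with sp³ C, no adjacent C=O → ether.
  CH(CN): pendant –C≡N: nitrile.
  CH(COCl): pendant –C(=O)X: carbonyl C bonded to C and halogen → acyl halide.
  CH(COOH): pendant –COOH: carbonyl C bonded to C and –OH → carboxylic acid.
  CH(NO2): –NO2 on an sp³ carbon → nitro (the N=O is not a carbonyl).
  CH(CH2NH2): pendant –CH2NH2: N on sp³ C, no adjacent C=O → amine.
  CH2NO2: –NO2 on carbon → nitro group.
Distinct types present: acyl halide, alkyne, amine, arene, carboxylic acid, ether, nitrile, nitro.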